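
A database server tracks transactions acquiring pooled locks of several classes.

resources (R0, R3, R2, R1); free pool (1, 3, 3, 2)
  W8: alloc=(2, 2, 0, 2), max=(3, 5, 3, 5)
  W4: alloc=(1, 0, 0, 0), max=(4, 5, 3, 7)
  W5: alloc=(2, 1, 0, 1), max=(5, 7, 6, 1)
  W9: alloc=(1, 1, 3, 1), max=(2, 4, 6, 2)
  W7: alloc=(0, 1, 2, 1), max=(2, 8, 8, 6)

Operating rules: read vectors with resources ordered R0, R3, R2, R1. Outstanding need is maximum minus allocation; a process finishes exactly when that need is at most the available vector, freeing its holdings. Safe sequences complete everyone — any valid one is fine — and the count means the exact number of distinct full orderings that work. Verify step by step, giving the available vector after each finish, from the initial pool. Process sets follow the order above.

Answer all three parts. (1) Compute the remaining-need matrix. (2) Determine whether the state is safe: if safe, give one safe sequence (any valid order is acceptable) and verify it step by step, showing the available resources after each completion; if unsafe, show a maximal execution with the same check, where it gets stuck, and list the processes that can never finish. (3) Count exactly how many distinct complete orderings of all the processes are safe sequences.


(1) Outstanding need per process (order R0, R3, R2, R1):
  W8: (1, 3, 3, 3)
  W4: (3, 5, 3, 7)
  W5: (3, 6, 6, 0)
  W9: (1, 3, 3, 1)
  W7: (2, 7, 6, 5)
(2) SAFE — a valid safe sequence is W9, W8, W5, W7, W4.
Key observation: W9 is the earliest step where a requested resource binds exactly: need (1, 3, 3, 1), pool (1, 3, 3, 2) at its turn.
Walking it through:
  pool = (1, 3, 3, 2)
  W9: need (1, 3, 3, 1) fits (1, 3, 3, 2); releases (1, 1, 3, 1), pool now (2, 4, 6, 3)
  W8: need (1, 3, 3, 3) fits (2, 4, 6, 3); releases (2, 2, 0, 2), pool now (4, 6, 6, 5)
  W5: need (3, 6, 6, 0) fits (4, 6, 6, 5); releases (2, 1, 0, 1), pool now (6, 7, 6, 6)
  W7: need (2, 7, 6, 5) fits (6, 7, 6, 6); releases (0, 1, 2, 1), pool now (6, 8, 8, 7)
  W4: need (3, 5, 3, 7) fits (6, 8, 8, 7); releases (1, 0, 0, 0), pool now (7, 8, 8, 7)
(3) Exactly 1 of the possible complete orderings is a safe sequence.


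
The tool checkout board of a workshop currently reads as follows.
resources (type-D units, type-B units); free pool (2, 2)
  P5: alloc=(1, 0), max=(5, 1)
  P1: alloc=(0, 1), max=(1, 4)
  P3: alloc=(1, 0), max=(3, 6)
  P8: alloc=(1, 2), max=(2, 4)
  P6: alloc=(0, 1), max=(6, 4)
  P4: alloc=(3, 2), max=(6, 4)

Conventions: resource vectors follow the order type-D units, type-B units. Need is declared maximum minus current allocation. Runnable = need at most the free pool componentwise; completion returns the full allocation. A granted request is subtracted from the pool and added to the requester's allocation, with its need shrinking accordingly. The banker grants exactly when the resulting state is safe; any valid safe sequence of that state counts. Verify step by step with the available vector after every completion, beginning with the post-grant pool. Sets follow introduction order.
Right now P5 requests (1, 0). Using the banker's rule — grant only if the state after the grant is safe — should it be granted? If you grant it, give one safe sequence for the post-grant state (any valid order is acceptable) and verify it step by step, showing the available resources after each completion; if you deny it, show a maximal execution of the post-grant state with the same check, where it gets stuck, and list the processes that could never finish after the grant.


DENY: after the grant no complete ordering would exist.
Key observation: after P8, P1 the pool peaks at (2, 5), and each blocked process is short somewhere: P5 on type-D units; P3 on type-B units; P6 on type-D units; P4 on type-D units.
On the post-grant state, P8, P1 is a maximal run — nothing extends it. Check, step by step:
  pool = (1, 2)
  P8: need (1, 2) fits (1, 2); releases (1, 2), pool now (2, 4)
  P1: need (1, 3) fits (2, 4); releases (0, 1), pool now (2, 5)
  P5 cannot run: need (3, 1) vs free (2, 5) (insufficient type-D units)
  P3 cannot run: need (2, 6) vs free (2, 5) (insufficient type-B units)
  P6 cannot run: need (6, 3) vs free (2, 5) (insufficient type-D units)
  P4 cannot run: need (3, 2) vs free (2, 5) (insufficient type-D units)
Post-grant, the permanently blocked set is P5, P3, P6 and P4.


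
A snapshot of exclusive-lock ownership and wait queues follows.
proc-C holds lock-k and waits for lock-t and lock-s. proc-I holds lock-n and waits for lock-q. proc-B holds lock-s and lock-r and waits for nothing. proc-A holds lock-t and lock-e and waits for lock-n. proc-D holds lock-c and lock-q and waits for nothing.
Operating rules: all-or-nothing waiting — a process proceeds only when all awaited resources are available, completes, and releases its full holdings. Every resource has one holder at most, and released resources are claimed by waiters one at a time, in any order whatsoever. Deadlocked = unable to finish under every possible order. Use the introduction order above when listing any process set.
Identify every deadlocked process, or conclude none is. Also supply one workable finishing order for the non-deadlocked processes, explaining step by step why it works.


No process is deadlocked.
Key observation: every chain of waits terminates; starting from the processes that wait on nothing, all the rest unlock in turn.
A valid finishing order for the others: proc-B, proc-D, proc-I, proc-A, proc-C.
Verifying each step:
  run proc-B (it waits on nothing); releases lock-s and lock-r
  run proc-D (it waits on nothing); releases lock-c and lock-q
  proc-I waits on lock-q — all released -> runs and releases lock-n
  proc-A waits on lock-n — all released -> runs and releases lock-t and lock-e
  proc-C waits on lock-t and lock-s — all released -> runs and releases lock-k


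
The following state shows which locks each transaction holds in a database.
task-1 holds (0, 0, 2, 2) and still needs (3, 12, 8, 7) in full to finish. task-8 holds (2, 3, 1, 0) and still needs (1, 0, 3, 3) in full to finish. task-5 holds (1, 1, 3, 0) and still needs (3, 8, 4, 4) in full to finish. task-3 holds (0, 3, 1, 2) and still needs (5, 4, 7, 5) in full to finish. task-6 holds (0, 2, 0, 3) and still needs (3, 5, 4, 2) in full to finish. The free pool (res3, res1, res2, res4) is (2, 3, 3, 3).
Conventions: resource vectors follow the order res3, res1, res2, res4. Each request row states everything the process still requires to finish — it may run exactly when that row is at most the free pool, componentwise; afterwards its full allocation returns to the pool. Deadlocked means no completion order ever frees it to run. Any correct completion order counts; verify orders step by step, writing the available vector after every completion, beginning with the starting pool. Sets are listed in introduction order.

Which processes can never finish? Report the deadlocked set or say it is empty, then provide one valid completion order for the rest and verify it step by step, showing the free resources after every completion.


The deadlocked set is empty.
Key observation: no deadlock: task-8 fits now, and the freed resources carry the rest through.
A valid finishing order for the others: task-8, task-6, task-5, task-3, task-1. Check, step by step:
  pool = (2, 3, 3, 3)
  run task-8 (needs (1, 0, 3, 3), free (2, 3, 3, 3)); after release of (2, 3, 1, 0) the pool is (4, 6, 4, 3)
  run task-6 (needs (3, 5, 4, 2), free (4, 6, 4, 3)); after release of (0, 2, 0, 3) the pool is (4, 8, 4, 6)
  run task-5 (needs (3, 8, 4, 4), free (4, 8, 4, 6)); after release of (1, 1, 3, 0) the pool is (5, 9, 7, 6)
  run task-3 (needs (5, 4, 7, 5), free (5, 9, 7, 6)); after release of (0, 3, 1, 2) the pool is (5, 12, 8, 8)
  run task-1 (needs (3, 12, 8, 7), free (5, 12, 8, 8)); after release of (0, 0, 2, 2) the pool is (5, 12, 10, 10)


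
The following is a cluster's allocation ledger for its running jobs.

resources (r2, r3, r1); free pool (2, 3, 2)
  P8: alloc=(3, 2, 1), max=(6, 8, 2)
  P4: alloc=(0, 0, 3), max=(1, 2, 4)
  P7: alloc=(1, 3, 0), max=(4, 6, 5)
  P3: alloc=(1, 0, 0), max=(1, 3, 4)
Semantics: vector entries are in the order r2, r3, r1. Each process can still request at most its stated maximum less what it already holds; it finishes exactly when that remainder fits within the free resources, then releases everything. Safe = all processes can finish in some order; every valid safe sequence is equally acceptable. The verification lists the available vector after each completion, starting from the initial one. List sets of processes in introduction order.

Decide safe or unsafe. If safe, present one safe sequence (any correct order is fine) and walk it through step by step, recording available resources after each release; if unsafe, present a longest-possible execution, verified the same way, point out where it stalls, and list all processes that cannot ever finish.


SAFE, for example via the order P4, P3, P7, P8.
Key observation: reading the order forward, P3 is the first process whose need (0, 3, 4) meets the free pool (2, 3, 5) exactly on a resource it requests.
Step-by-step check:
  pool = (2, 3, 2)
  P4: need (1, 2, 1) fits (2, 3, 2); releases (0, 0, 3), pool now (2, 3, 5)
  P3: need (0, 3, 4) fits (2, 3, 5); releases (1, 0, 0), pool now (3, 3, 5)
  P7: need (3, 3, 5) fits (3, 3, 5); releases (1, 3, 0), pool now (4, 6, 5)
  P8: need (3, 6, 1) fits (4, 6, 5); releases (3, 2, 1), pool now (7, 8, 6)


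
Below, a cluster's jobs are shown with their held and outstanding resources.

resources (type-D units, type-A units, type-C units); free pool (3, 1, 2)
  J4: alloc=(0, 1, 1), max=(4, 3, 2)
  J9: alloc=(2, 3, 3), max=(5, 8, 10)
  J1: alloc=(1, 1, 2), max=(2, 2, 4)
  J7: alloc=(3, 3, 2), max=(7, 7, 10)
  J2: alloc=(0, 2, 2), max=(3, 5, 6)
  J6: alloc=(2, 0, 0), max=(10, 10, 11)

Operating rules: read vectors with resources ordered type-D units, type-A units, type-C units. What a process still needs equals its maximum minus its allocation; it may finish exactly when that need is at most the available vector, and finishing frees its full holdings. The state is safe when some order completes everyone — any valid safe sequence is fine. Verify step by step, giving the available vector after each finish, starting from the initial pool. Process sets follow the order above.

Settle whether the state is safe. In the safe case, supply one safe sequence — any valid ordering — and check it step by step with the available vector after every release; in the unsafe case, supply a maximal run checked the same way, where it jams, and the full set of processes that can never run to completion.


SAFE, for example via the order J1, J4, J2, J9, J7, J6.
Key observation: J1 marks the first exact bind of the order: its need (1, 1, 2) fits the free (3, 1, 2) with zero slack on a requested resource.
Verifying each step:
  pool = (3, 1, 2)
  J1 needs (1, 1, 2) <= (3, 1, 2) -> finishes; pool += (1, 1, 2) = (4, 2, 4)
  J4 needs (4, 2, 1) <= (4, 2, 4) -> finishes; pool += (0, 1, 1) = (4, 3, 5)
  J2 needs (3, 3, 4) <= (4, 3, 5) -> finishes; pool += (0, 2, 2) = (4, 5, 7)
  J9 needs (3, 5, 7) <= (4, 5, 7) -> finishes; pool += (2, 3, 3) = (6, 8, 10)
  J7 needs (4, 4, 8) <= (6, 8, 10) -> finishes; pool += (3, 3, 2) = (9, 11, 12)
  J6 needs (8, 10, 11) <= (9, 11, 12) -> finishes; pool += (2, 0, 0) = (11, 11, 12)


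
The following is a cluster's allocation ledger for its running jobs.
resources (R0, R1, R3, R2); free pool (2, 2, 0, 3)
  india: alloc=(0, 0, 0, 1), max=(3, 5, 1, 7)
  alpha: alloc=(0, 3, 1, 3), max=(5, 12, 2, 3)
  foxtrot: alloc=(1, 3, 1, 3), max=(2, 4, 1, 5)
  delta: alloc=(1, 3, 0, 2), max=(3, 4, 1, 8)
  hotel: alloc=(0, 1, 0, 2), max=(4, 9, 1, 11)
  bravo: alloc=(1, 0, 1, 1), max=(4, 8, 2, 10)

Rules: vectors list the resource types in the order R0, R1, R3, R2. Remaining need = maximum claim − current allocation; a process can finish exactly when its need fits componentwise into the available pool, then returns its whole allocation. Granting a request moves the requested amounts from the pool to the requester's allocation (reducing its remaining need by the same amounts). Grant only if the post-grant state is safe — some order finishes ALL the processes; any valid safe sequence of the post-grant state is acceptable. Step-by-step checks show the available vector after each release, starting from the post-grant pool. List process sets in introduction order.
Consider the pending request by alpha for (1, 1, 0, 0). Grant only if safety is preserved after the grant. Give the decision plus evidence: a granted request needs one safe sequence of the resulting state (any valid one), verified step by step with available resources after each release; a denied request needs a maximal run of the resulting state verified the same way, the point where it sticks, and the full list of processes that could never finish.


DENY. Granting would leave the state unsafe.
Key observation: even finishing foxtrot, delta, india leaves just (3, 7, 1, 9) free — too little R1 for any of the remaining processes.
On the post-grant state, foxtrot, delta, india is a maximal run — nothing extends it. Step-by-step check:
  pool = (1, 1, 0, 3)
  run foxtrot (needs (1, 1, 0, 2), free (1, 1, 0, 3)); after release of (1, 3, 1, 3) the pool is (2, 4, 1, 6)
  run delta (needs (2, 1, 1, 6), free (2, 4, 1, 6)); after release of (1, 3, 0, 2) the pool is (3, 7, 1, 8)
  run india (needs (3, 5, 1, 6), free (3, 7, 1, 8)); after release of (0, 0, 0, 1) the pool is (3, 7, 1, 9)
  alpha still needs (4, 8, 1, 0) but only (3, 7, 1, 9) is free — short on R0 and R1
  hotel still needs (4, 8, 1, 9) but only (3, 7, 1, 9) is free — short on R0 and R1
  bravo still needs (3, 8, 1, 9) but only (3, 7, 1, 9) is free — short on R1
Processes that could never finish after the grant: alpha, hotel and bravo.


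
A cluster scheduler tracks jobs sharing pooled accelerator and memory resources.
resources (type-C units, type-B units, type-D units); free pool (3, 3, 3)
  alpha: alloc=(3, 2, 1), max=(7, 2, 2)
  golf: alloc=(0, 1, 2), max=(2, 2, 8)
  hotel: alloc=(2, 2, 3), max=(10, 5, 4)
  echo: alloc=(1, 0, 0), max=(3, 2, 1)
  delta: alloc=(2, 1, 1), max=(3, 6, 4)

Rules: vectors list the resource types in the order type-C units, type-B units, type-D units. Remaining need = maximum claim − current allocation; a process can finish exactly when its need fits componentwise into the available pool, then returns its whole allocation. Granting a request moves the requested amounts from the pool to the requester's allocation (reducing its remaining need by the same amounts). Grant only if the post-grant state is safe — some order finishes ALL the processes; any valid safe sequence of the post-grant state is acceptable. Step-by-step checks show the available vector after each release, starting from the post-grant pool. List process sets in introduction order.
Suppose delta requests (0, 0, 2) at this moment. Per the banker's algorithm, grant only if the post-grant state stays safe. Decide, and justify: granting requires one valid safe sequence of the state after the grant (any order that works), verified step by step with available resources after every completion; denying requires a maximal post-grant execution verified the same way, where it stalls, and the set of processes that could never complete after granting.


GRANT: granting preserves safety; a valid post-grant sequence is echo, alpha, delta, hotel, golf.
Key observation: post-grant, (3, 3, 1) remains, and an order beginning with echo completes everyone.
Verifying the post-grant state step by step:
  pool = (3, 3, 1)
  run echo (needs (2, 2, 1), free (3, 3, 1)); after release of (1, 0, 0) the pool is (4, 3, 1)
  run alpha (needs (4, 0, 1), free (4, 3, 1)); after release of (3, 2, 1) the pool is (7, 5, 2)
  run delta (needs (1, 5, 1), free (7, 5, 2)); after release of (2, 1, 3) the pool is (9, 6, 5)
  run hotel (needs (8, 3, 1), free (9, 6, 5)); after release of (2, 2, 3) the pool is (11, 8, 8)
  run golf (needs (2, 1, 6), free (11, 8, 8)); after release of (0, 1, 2) the pool is (11, 9, 10)


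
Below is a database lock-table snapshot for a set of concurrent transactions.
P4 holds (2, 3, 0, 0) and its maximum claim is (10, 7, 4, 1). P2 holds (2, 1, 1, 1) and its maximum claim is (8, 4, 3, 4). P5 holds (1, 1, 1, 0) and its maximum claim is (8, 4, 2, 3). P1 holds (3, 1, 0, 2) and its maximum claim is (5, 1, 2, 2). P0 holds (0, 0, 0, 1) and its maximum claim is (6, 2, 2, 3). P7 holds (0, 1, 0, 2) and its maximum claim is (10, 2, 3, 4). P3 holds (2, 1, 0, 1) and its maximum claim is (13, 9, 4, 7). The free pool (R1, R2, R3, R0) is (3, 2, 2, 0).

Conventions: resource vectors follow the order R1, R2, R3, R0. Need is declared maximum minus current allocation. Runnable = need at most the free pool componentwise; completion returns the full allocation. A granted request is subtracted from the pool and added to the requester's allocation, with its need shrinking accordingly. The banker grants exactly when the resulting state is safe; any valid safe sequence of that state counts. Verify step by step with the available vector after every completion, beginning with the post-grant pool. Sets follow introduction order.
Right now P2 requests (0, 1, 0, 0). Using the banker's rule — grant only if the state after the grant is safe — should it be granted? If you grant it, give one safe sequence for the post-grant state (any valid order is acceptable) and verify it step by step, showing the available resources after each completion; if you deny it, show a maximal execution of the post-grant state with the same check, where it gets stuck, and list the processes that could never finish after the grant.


GRANT: granting preserves safety; a valid post-grant sequence is P1, P0, P2, P5, P4, P7, P3.
Key observation: with (3, 1, 2, 0) left after the transfer, P1 can run at once — the state stays safe.
Step-by-step check of the post-grant state:
  pool = (3, 1, 2, 0)
  P1 needs (2, 0, 2, 0) <= (3, 1, 2, 0) -> finishes; pool += (3, 1, 0, 2) = (6, 2, 2, 2)
  P0 needs (6, 2, 2, 2) <= (6, 2, 2, 2) -> finishes; pool += (0, 0, 0, 1) = (6, 2, 2, 3)
  P2 needs (6, 2, 2, 3) <= (6, 2, 2, 3) -> finishes; pool += (2, 2, 1, 1) = (8, 4, 3, 4)
  P5 needs (7, 3, 1, 3) <= (8, 4, 3, 4) -> finishes; pool += (1, 1, 1, 0) = (9, 5, 4, 4)
  P4 needs (8, 4, 4, 1) <= (9, 5, 4, 4) -> finishes; pool += (2, 3, 0, 0) = (11, 8, 4, 4)
  P7 needs (10, 1, 3, 2) <= (11, 8, 4, 4) -> finishes; pool += (0, 1, 0, 2) = (11, 9, 4, 6)
  P3 needs (11, 8, 4, 6) <= (11, 9, 4, 6) -> finishes; pool += (2, 1, 0, 1) = (13, 10, 4, 7)


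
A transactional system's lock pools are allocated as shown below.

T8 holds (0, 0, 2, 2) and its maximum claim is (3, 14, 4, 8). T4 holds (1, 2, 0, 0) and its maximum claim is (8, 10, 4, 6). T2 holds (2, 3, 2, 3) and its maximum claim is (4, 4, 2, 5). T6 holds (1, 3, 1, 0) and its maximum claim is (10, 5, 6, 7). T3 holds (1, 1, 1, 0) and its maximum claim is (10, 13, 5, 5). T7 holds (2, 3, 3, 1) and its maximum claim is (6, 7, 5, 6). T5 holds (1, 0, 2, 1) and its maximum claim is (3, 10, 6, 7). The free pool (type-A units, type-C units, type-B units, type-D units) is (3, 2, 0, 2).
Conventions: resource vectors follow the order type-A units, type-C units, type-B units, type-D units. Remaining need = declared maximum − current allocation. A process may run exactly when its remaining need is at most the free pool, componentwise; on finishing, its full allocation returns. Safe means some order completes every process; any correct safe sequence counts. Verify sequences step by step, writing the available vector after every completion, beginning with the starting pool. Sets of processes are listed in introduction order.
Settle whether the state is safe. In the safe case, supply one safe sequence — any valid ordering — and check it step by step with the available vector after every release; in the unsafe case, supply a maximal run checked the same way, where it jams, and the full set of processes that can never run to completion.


SAFE — a valid safe sequence is T2, T7, T4, T5, T6, T3, T8.
Key observation: the first exact fit in this order is T2 — it needs (2, 1, 0, 2) with (3, 2, 0, 2) free, meeting a requested resource to the last unit.
Verifying each step:
  pool = (3, 2, 0, 2)
  run T2 (needs (2, 1, 0, 2), free (3, 2, 0, 2)); after release of (2, 3, 2, 3) the pool is (5, 5, 2, 5)
  run T7 (needs (4, 4, 2, 5), free (5, 5, 2, 5)); after release of (2, 3, 3, 1) the pool is (7, 8, 5, 6)
  run T4 (needs (7, 8, 4, 6), free (7, 8, 5, 6)); after release of (1, 2, 0, 0) the pool is (8, 10, 5, 6)
  run T5 (needs (2, 10, 4, 6), free (8, 10, 5, 6)); after release of (1, 0, 2, 1) the pool is (9, 10, 7, 7)
  run T6 (needs (9, 2, 5, 7), free (9, 10, 7, 7)); after release of (1, 3, 1, 0) the pool is (10, 13, 8, 7)
  run T3 (needs (9, 12, 4, 5), free (10, 13, 8, 7)); after release of (1, 1, 1, 0) the pool is (11, 14, 9, 7)
  run T8 (needs (3, 14, 2, 6), free (11, 14, 9, 7)); after release of (0, 0, 2, 2) the pool is (11, 14, 11, 9)


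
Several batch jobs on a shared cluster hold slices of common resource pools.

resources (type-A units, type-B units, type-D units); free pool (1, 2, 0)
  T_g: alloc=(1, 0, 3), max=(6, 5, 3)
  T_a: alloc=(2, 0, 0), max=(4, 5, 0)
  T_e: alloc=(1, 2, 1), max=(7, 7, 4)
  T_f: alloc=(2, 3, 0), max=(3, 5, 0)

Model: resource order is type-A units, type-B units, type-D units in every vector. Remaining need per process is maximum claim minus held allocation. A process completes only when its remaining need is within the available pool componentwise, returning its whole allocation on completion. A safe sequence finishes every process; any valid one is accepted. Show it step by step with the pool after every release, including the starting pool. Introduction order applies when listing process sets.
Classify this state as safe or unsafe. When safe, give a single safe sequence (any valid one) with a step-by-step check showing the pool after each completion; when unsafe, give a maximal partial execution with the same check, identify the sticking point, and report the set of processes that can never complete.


SAFE. One safe sequence: T_f, T_a, T_g, T_e.
Key observation: T_f marks the first exact bind of the order: its need (1, 2, 0) fits the free (1, 2, 0) with zero slack on a requested resource.
Verifying each step:
  pool = (1, 2, 0)
  run T_f (needs (1, 2, 0), free (1, 2, 0)); after release of (2, 3, 0) the pool is (3, 5, 0)
  run T_a (needs (2, 5, 0), free (3, 5, 0)); after release of (2, 0, 0) the pool is (5, 5, 0)
  run T_g (needs (5, 5, 0), free (5, 5, 0)); after release of (1, 0, 3) the pool is (6, 5, 3)
  run T_e (needs (6, 5, 3), free (6, 5, 3)); after release of (1, 2, 1) the pool is (7, 7, 4)


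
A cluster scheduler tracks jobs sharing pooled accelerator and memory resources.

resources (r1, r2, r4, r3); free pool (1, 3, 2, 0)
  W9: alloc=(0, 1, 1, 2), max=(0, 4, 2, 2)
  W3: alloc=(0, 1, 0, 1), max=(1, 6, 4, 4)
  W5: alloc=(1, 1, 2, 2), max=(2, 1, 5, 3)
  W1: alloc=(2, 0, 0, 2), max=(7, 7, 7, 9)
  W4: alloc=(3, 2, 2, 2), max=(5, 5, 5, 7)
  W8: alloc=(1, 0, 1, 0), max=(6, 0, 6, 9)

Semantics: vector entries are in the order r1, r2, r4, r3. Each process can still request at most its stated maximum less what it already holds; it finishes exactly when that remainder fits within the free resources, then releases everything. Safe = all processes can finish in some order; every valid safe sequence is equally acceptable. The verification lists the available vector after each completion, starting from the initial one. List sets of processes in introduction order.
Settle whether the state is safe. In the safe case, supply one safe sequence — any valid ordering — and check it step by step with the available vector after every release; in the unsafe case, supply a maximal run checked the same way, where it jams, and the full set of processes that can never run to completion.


SAFE, for example via the order W9, W5, W3, W4, W1, W8.
Key observation: at W9 the run first touches a limit — (0, 3, 1, 0) against (1, 3, 2, 0), exact on a resource it actually requests.
Step-by-step check:
  pool = (1, 3, 2, 0)
  W9: need (0, 3, 1, 0) fits (1, 3, 2, 0); releases (0, 1, 1, 2), pool now (1, 4, 3, 2)
  W5: need (1, 0, 3, 1) fits (1, 4, 3, 2); releases (1, 1, 2, 2), pool now (2, 5, 5, 4)
  W3: need (1, 5, 4, 3) fits (2, 5, 5, 4); releases (0, 1, 0, 1), pool now (2, 6, 5, 5)
  W4: need (2, 3, 3, 5) fits (2, 6, 5, 5); releases (3, 2, 2, 2), pool now (5, 8, 7, 7)
  W1: need (5, 7, 7, 7) fits (5, 8, 7, 7); releases (2, 0, 0, 2), pool now (7, 8, 7, 9)
  W8: need (5, 0, 5, 9) fits (7, 8, 7, 9); releases (1, 0, 1, 0), pool now (8, 8, 8, 9)


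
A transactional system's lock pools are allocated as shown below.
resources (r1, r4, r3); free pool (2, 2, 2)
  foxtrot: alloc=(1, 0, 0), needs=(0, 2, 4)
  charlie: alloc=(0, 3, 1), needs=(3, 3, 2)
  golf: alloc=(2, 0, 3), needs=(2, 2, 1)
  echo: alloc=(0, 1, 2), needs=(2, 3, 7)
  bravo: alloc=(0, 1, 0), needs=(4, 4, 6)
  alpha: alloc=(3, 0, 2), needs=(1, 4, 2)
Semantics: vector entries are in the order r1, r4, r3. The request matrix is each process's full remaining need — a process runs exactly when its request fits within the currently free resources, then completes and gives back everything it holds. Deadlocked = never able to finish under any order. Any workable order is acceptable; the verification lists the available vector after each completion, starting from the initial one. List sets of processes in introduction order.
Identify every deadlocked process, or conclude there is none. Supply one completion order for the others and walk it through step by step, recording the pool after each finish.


Deadlocked: charlie, echo, bravo and alpha.
Key observation: even finishing golf, foxtrot leaves just (5, 2, 5) free — too little r4 for any of the remaining processes.
A valid finishing order for the others: golf, foxtrot. Verifying each step:
  pool = (2, 2, 2)
  run golf (needs (2, 2, 1), free (2, 2, 2)); after release of (2, 0, 3) the pool is (4, 2, 5)
  run foxtrot (needs (0, 2, 4), free (4, 2, 5)); after release of (1, 0, 0) the pool is (5, 2, 5)
None of the blocked processes ever fits:
  blocked: charlie wants (3, 3, 2), pool (5, 2, 5) — not enough r4
  blocked: echo wants (2, 3, 7), pool (5, 2, 5) — not enough r4 and r3
  blocked: bravo wants (4, 4, 6), pool (5, 2, 5) — not enough r4 and r3
  blocked: alpha wants (1, 4, 2), pool (5, 2, 5) — not enough r4


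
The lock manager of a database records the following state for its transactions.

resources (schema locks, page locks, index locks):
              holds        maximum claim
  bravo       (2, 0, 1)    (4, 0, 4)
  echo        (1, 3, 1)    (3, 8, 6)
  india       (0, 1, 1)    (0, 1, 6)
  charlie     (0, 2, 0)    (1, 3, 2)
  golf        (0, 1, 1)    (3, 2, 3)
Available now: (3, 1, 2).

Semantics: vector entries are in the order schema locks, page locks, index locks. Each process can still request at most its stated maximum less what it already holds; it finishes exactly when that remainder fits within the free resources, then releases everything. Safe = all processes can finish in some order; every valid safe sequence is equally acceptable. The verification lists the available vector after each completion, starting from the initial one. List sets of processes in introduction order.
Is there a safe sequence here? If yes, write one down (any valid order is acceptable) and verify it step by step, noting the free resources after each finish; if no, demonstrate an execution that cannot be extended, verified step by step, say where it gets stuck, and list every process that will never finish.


The state is UNSAFE.
Key observation: the wall is index locks: completing golf, bravo, charlie brings the pool only to (5, 4, 4), and all the rest need more.
A maximal execution: golf, bravo, charlie — then nothing else fits. Verifying each step:
  pool = (3, 1, 2)
  run golf (needs (3, 1, 2), free (3, 1, 2)); after release of (0, 1, 1) the pool is (3, 2, 3)
  run bravo (needs (2, 0, 3), free (3, 2, 3)); after release of (2, 0, 1) the pool is (5, 2, 4)
  run charlie (needs (1, 1, 2), free (5, 2, 4)); after release of (0, 2, 0) the pool is (5, 4, 4)
  echo still needs (2, 5, 5) but only (5, 4, 4) is free — short on page locks and index locks
  india still needs (0, 0, 5) but only (5, 4, 4) is free — short on index locks
Permanently blocked: echo and india.


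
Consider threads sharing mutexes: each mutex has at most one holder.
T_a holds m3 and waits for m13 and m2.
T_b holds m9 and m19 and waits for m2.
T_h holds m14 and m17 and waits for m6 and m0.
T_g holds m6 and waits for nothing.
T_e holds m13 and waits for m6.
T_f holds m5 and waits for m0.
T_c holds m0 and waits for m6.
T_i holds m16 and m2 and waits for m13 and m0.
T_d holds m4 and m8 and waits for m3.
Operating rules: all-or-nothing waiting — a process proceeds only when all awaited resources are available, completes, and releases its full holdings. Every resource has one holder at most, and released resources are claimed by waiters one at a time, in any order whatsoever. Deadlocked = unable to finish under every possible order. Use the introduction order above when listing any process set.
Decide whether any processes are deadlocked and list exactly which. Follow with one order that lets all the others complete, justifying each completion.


The deadlocked set is empty.
Key observation: no waiting chain loops back on itself — every chain ends at a process that waits on nothing, so everyone eventually runs.
The rest can finish in the order T_g, T_c, T_e, T_h, T_i, T_b, T_f, T_a, T_d.
Check, step by step:
  T_g: no waits; runs immediately, freeing m6
  T_c waits on m6 — all released -> runs and releases m0
  T_e waits on m6 — all released -> runs and releases m13
  T_h waits on m6 and m0 — all released -> runs and releases m14 and m17
  T_i waits on m13 and m0 — all released -> runs and releases m16 and m2
  T_b waits on m2 — all released -> runs and releases m9 and m19
  T_f waits on m0 — all released -> runs and releases m5
  T_a waits on m13 and m2 — all released -> runs and releases m3
  T_d waits on m3 — all released -> runs and releases m4 and m8


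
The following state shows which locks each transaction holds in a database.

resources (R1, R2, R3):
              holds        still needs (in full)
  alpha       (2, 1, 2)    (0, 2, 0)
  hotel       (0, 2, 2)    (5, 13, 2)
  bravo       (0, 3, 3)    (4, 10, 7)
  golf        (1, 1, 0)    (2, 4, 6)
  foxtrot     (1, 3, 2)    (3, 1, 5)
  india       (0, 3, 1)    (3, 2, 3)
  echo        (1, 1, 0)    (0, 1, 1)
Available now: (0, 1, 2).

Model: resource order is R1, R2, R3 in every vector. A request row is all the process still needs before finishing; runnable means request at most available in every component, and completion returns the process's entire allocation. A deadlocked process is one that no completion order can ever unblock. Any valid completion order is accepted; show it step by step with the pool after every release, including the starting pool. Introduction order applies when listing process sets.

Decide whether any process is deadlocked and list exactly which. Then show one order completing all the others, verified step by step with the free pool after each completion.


Nothing here is deadlocked.
Key observation: the pool covers echo at once, and every later process fits after earlier releases.
A valid finishing order for the others: echo, alpha, india, foxtrot, golf, bravo, hotel. Step-by-step check:
  pool = (0, 1, 2)
  echo needs (0, 1, 1) <= (0, 1, 2) -> finishes; pool += (1, 1, 0) = (1, 2, 2)
  alpha needs (0, 2, 0) <= (1, 2, 2) -> finishes; pool += (2, 1, 2) = (3, 3, 4)
  india needs (3, 2, 3) <= (3, 3, 4) -> finishes; pool += (0, 3, 1) = (3, 6, 5)
  foxtrot needs (3, 1, 5) <= (3, 6, 5) -> finishes; pool += (1, 3, 2) = (4, 9, 7)
  golf needs (2, 4, 6) <= (4, 9, 7) -> finishes; pool += (1, 1, 0) = (5, 10, 7)
  bravo needs (4, 10, 7) <= (5, 10, 7) -> finishes; pool += (0, 3, 3) = (5, 13, 10)
  hotel needs (5, 13, 2) <= (5, 13, 10) -> finishes; pool += (0, 2, 2) = (5, 15, 12)


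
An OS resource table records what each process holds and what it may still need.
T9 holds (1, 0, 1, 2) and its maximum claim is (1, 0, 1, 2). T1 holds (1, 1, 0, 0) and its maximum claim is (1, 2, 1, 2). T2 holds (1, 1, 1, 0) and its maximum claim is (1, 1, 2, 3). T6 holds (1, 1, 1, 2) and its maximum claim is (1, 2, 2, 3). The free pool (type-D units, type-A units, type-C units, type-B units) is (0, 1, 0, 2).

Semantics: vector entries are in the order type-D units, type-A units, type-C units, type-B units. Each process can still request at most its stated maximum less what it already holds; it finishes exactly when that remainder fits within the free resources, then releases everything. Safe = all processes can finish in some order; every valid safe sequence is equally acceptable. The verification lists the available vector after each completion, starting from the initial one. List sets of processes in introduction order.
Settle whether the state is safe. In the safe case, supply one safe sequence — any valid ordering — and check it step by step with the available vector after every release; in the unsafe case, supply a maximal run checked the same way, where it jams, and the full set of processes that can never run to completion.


SAFE, for example via the order T9, T1, T2, T6.
Key observation: at T1 the run first touches a limit — (0, 1, 1, 2) against (1, 1, 1, 4), exact on a resource it actually requests.
Step-by-step check:
  pool = (0, 1, 0, 2)
  T9 needs (0, 0, 0, 0) <= (0, 1, 0, 2) -> finishes; pool += (1, 0, 1, 2) = (1, 1, 1, 4)
  T1 needs (0, 1, 1, 2) <= (1, 1, 1, 4) -> finishes; pool += (1, 1, 0, 0) = (2, 2, 1, 4)
  T2 needs (0, 0, 1, 3) <= (2, 2, 1, 4) -> finishes; pool += (1, 1, 1, 0) = (3, 3, 2, 4)
  T6 needs (0, 1, 1, 1) <= (3, 3, 2, 4) -> finishes; pool += (1, 1, 1, 2) = (4, 4, 3, 6)


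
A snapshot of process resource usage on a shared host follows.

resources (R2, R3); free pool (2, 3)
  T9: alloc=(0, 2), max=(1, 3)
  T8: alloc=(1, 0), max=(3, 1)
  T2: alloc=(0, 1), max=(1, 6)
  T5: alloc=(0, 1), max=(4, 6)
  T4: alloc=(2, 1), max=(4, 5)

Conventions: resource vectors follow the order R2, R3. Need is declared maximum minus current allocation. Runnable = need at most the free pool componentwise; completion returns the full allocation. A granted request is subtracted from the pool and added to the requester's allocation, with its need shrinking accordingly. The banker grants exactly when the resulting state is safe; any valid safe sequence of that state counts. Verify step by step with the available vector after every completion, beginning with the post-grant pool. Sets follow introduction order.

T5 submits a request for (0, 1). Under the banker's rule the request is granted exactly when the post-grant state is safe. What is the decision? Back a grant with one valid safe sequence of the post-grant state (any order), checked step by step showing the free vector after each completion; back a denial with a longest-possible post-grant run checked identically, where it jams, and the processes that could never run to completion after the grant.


GRANT — the state after the grant stays safe, e.g. via T9, T4, T5, T8, T2.
Key observation: granting shrinks the pool to (2, 2), yet T9 still fits and the chain goes through.
Step-by-step check of the post-grant state:
  pool = (2, 2)
  run T9 (needs (1, 1), free (2, 2)); after release of (0, 2) the pool is (2, 4)
  run T4 (needs (2, 4), free (2, 4)); after release of (2, 1) the pool is (4, 5)
  run T5 (needs (4, 4), free (4, 5)); after release of (0, 2) the pool is (4, 7)
  run T8 (needs (2, 1), free (4, 7)); after release of (1, 0) the pool is (5, 7)
  run T2 (needs (1, 5), free (5, 7)); after release of (0, 1) the pool is (5, 8)


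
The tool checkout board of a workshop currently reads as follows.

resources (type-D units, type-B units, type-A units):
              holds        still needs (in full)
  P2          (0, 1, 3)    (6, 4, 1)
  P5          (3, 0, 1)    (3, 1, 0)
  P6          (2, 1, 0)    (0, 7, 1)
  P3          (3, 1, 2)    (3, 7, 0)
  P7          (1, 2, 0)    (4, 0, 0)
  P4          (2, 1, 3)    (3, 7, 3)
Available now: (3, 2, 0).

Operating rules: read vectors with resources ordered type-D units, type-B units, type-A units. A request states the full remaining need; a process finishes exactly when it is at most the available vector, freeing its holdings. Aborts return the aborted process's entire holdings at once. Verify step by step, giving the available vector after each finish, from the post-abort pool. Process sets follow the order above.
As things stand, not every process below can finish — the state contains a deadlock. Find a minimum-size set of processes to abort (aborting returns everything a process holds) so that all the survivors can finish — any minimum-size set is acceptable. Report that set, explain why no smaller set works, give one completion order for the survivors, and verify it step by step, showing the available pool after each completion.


The answer: abort P6 and P4.
Key observation: the returned (4, 2, 3) from P6 and P4 is what brings P3 — unrunnable before, under any order — into play at step 3.
Why nothing smaller works — every single abort fails: P2 alone leaves P6 blocked (short on type-B units); P5 alone leaves P6 blocked (short on type-B units); P6 alone leaves P3 blocked (short on type-B units); P3 alone leaves P6 blocked (short on type-B units); P7 alone leaves P6 blocked (short on type-B units); P4 alone leaves P6 blocked (short on type-B units).
The survivors complete as P7, P2, P3, P5. Step-by-step check (starting from the post-abort pool):
  pool = (7, 4, 3)
  run P7 (needs (4, 0, 0), free (7, 4, 3)); after release of (1, 2, 0) the pool is (8, 6, 3)
  run P2 (needs (6, 4, 1), free (8, 6, 3)); after release of (0, 1, 3) the pool is (8, 7, 6)
  run P3 (needs (3, 7, 0), free (8, 7, 6)); after release of (3, 1, 2) the pool is (11, 8, 8)
  run P5 (needs (3, 1, 0), free (11, 8, 8)); after release of (3, 0, 1) the pool is (14, 8, 9)


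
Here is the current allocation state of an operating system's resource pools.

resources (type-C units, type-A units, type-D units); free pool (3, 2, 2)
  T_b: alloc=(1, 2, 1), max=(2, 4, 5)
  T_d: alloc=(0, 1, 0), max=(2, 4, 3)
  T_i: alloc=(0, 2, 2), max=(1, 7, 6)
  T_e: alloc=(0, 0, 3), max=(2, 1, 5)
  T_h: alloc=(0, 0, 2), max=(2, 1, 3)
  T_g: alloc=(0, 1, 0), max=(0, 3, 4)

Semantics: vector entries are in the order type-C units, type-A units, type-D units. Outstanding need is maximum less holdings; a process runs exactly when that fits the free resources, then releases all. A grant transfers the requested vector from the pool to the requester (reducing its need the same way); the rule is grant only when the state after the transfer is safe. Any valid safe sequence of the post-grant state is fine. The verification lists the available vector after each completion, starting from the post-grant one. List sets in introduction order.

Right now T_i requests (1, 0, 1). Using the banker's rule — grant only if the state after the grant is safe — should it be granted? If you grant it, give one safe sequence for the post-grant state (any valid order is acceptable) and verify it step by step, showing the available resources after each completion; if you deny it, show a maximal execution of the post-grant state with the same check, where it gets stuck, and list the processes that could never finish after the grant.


GRANT: granting preserves safety; a valid post-grant sequence is T_h, T_e, T_g, T_b, T_i, T_d.
Key observation: granting shrinks the pool to (2, 2, 1), yet T_h still fits and the chain goes through.
Step-by-step check of the post-grant state:
  pool = (2, 2, 1)
  run T_h (needs (2, 1, 1), free (2, 2, 1)); after release of (0, 0, 2) the pool is (2, 2, 3)
  run T_e (needs (2, 1, 2), free (2, 2, 3)); after release of (0, 0, 3) the pool is (2, 2, 6)
  run T_g (needs (0, 2, 4), free (2, 2, 6)); after release of (0, 1, 0) the pool is (2, 3, 6)
  run T_b (needs (1, 2, 4), free (2, 3, 6)); after release of (1, 2, 1) the pool is (3, 5, 7)
  run T_i (needs (0, 5, 3), free (3, 5, 7)); after release of (1, 2, 3) the pool is (4, 7, 10)
  run T_d (needs (2, 3, 3), free (4, 7, 10)); after release of (0, 1, 0) the pool is (4, 8, 10)
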